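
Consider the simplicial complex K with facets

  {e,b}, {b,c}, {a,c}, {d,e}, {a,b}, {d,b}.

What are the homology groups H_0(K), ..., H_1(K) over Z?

Fix the vertex order a < b < c < d < e and write every simplex with vertices in increasing order. Then dim K = 1 and the simplices of K are:

  0-simplices (5): a, b, c, d, e
  1-simplices (6): ab, ac, bc, bd, be, de

Hence C_0 ≅ Z^5, C_1 ≅ Z^6.

Boundary ∂_1: C_1 → C_0 sends each edge [p,q] (with p < q) to q − p. For instance
  ∂de = e − d.
As a 5×6 matrix over Z this has rank 4, with invariant factors (1,1,1,1).

Reading off H_k = ker ∂_k / im ∂_{k+1}:

  H_0: rank C_0 − rank ∂_1 = 5 − 4 = 1, and the invariant factors of ∂_1 are all 1, so H_0 = Z.
  H_1: rank ker ∂_1 − rank ∂_2 = (6 − 4) − 0 = 2, and there is no ∂_2, so H_1 = Z^2.

H_0 = Z,  H_1 = Z^2.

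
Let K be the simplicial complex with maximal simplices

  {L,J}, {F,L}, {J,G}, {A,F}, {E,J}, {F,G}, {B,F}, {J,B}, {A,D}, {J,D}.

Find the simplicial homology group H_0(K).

Take the total order A < B < D < E < F < G < J < L on the vertex set. Then K (dimension 1) consists of the simplices:

  0-simplices (8): A, B, D, E, F, G, J, L
  1-simplices (10): AD, AF, BF, BJ, DJ, EJ, FG, FL, GJ, JL

so the chain groups are C_0 ≅ Z^8, C_1 ≅ Z^10.

Boundary ∂_1: C_1 → C_0 is given by ∂[p,q] = [q] − [p].
The resulting 8×10 matrix has rank 7, and its Smith normal form has invariant factors (1,1,1,1,1,1,1).

Reading off H_k = ker ∂_k / im ∂_{k+1}:

  H_0: rank C_0 − rank ∂_1 = 8 − 7 = 1, and the invariant factors of ∂_1 are all 1, so H_0 ≅ Z.

H_0 = Z.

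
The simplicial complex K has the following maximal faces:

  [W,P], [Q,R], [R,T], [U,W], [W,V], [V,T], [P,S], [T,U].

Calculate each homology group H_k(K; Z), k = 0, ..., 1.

Take the total order P < Q < R < S < T < U < V < W on the vertex set. Then K (dimension 1) consists of the simplices:

  0-simplices (8): P, Q, R, S, T, U, V, W
  1-simplices (8): PS, PW, QR, RT, TU, TV, UW, VW

Hence C_0 ≅ Z^8, C_1 ≅ Z^8.

The boundary map ∂_1: C_1 → C_0 maps an edge to its endpoints' difference, ∂[p,q] = q − p. For instance
  ∂TV = V − T.
The resulting 8×8 matrix has rank 7, and its Smith normal form has invariant factors (1,1,1,1,1,1,1).

From H_k ≅ ker(∂_k) / im(∂_{k+1}) we obtain:

  H_0: rank C_0 − rank ∂_1 = 8 − 7 = 1, and the invariant factors of ∂_1 are all 1, so H_0 ≅ Z.
  H_1: rank ker ∂_1 − rank ∂_2 = (8 − 7) − 0 = 1, and there is no ∂_2, so H_1 ≅ Z.

H_0 ≅ Z,  H_1 ≅ Z.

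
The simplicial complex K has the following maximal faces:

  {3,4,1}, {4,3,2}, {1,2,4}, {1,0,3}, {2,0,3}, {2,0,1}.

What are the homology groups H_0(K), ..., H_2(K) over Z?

H_0 = Z,  H_1 = 0,  H_2 = Z.

Fix the vertex order 0 < 1 < 2 < 3 < 4 and write every simplex with vertices in increasing order. Then dim K = 2 and the simplices of K are:

  0-simplices (5): [0], [1], [2], [3], [4]
  1-simplices (9): [0,1], [0,2], [0,3], [1,2], [1,3], [1,4], [2,3], [2,4], [3,4]
  2-simplices (6): [0,1,2], [0,1,3], [0,2,3], [1,2,4], [1,3,4], [2,3,4]

so the chain groups are C_0 ≅ Z^5, C_1 ≅ Z^9, C_2 ≅ Z^6.

∂_1: C_1 → C_0 maps an edge to its endpoints' difference, ∂[p,q] = q − p. For instance
  ∂[1,4] = [4] − [1].
This gives a 5×9 integer matrix of rank 4; reducing to Smith normal form yields diagonal entries (1,1,1,1).

Boundary ∂_2: C_2 → C_1 acts by ∂[p,q,r] = [q,r] − [p,r] + [p,q]. For instance
  ∂[1,3,4] = [3,4] − [1,4] + [1,3],
  ∂[0,1,2] = [1,2] − [0,2] + [0,1].
The 9×6 boundary matrix has rank 5 and Smith normal form diag(1,1,1,1,1).

Computing H_k = (kernel of ∂_k) / (image of ∂_{k+1}):

  H_0: rank C_0 − rank ∂_1 = 5 − 4 = 1, and the invariant factors of ∂_1 are all 1, so H_0 ≅ Z.
  H_1: rank ker ∂_1 − rank ∂_2 = (9 − 4) − 5 = 0, and the invariant factors of ∂_2 are all 1, so H_1 ≅ 0.
  H_2: rank ker ∂_2 − rank ∂_3 = (6 − 5) − 0 = 1, and there is no ∂_3, so H_2 ≅ Z.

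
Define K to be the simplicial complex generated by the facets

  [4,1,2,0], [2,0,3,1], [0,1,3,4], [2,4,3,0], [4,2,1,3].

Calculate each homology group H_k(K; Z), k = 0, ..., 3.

Order the vertices as 0 < 1 < 2 < 3 < 4. Listing each simplex with vertices in this order, K has dimension 3 with simplices:

  0-simplices (5): [0], [1], [2], [3], [4]
  1-simplices (10): [0,1], [0,2], [0,3], [0,4], [1,2], [1,3], [1,4], [2,3], [2,4], [3,4]
  2-simplices (10): [0,1,2], [0,1,3], [0,1,4], [0,2,3], [0,2,4], [0,3,4], [1,2,3], [1,2,4], [1,3,4], [2,3,4]
  3-simplices (5): [0,1,2,3], [0,1,2,4], [0,1,3,4], [0,2,3,4], [1,2,3,4]

Hence C_0 ≅ Z^5, C_1 ≅ Z^10, C_2 ≅ Z^10, C_3 ≅ Z^5.

The boundary map ∂_1: C_1 → C_0 sends each edge [p,q] (with p < q) to q − p. For instance
  ∂[2,3] = [3] − [2].
This gives a 5×10 integer matrix of rank 4; reducing to Smith normal form yields diagonal entries (1,1,1,1).

∂_2: C_2 → C_1 sends each 2-simplex [p,q,r] to [q,r] − [p,r] + [p,q]. For instance
  ∂[0,1,2] = [1,2] − [0,2] + [0,1],
  ∂[0,2,3] = [2,3] − [0,3] + [0,2].
As a 10×10 matrix over Z this has rank 6, with invariant factors (1,1,1,1,1,1).

Boundary ∂_3: C_3 → C_2 sends each 3-simplex σ to the alternating sum Σ_i (−1)^i (σ with its i-th vertex removed). For instance
  ∂[0,2,3,4] = [2,3,4] − [0,3,4] + [0,2,4] − [0,2,3],
  ∂[0,1,2,3] = [1,2,3] − [0,2,3] + [0,1,3] − [0,1,2].
The 10×5 boundary matrix has rank 4 and Smith normal form diag(1,1,1,1).

From H_k ≅ ker(∂_k) / im(∂_{k+1}) we obtain:

  H_0: rank C_0 − rank ∂_1 = 5 − 4 = 1, and the invariant factors of ∂_1 are all 1, so H_0 = Z.
  H_1: rank ker ∂_1 − rank ∂_2 = (10 − 4) − 6 = 0, and the invariant factors of ∂_2 are all 1, so H_1 = 0.
  H_2: rank ker ∂_2 − rank ∂_3 = (10 − 6) − 4 = 0, and the invariant factors of ∂_3 are all 1, so H_2 = 0.
  H_3: rank ker ∂_3 − rank ∂_4 = (5 − 4) − 0 = 1, and there is no ∂_4, so H_3 = Z.

As a check, the Euler characteristic is 5 − 10 + 10 − 5 = 0, which agrees with 1 − 0 + 0 − 1 = 0.

H_0 = Z,  H_1 = 0,  H_2 = 0,  H_3 = Z.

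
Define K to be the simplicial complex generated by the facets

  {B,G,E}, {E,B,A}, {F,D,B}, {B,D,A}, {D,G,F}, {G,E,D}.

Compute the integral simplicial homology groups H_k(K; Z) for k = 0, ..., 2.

We work with the vertex ordering A < B < D < E < F < G. The simplices of K, each written with vertices in increasing order, are:

  0-simplices (6): A, B, D, E, F, G
  1-simplices (12): AB, AD, AE, BD, BE, BF, BG, DE, DF, DG, EG, FG
  2-simplices (6): ABD, ABE, BDF, BEG, DEG, DFG

giving chain groups C_0 ≅ Z^6, C_1 ≅ Z^12, C_2 ≅ Z^6.

Boundary ∂_1: C_1 → C_0 maps an edge to its endpoints' difference, ∂[p,q] = q − p.
The 6×12 boundary matrix has rank 5 and Smith normal form diag(1,1,1,1,1).

Boundary ∂_2: C_2 → C_1 sends each 2-simplex [p,q,r] to [q,r] − [p,r] + [p,q]. For instance
  ∂DEG = EG − DG + DE,
  ∂BEG = EG − BG + BE.
As a 12×6 matrix over Z this has rank 6, with invariant factors (1,1,1,1,1,1).

From H_k ≅ ker(∂_k) / im(∂_{k+1}) we obtain:

  H_0: rank C_0 − rank ∂_1 = 6 − 5 = 1, and the invariant factors of ∂_1 are all 1, so H_0 ≅ Z.
  H_1: rank ker ∂_1 − rank ∂_2 = (12 − 5) − 6 = 1, and the invariant factors of ∂_2 are all 1, so H_1 ≅ Z.
  H_2: rank ker ∂_2 − rank ∂_3 = (6 − 6) − 0 = 0, and there is no ∂_3, so H_2 ≅ 0.

H_0 ≅ Z,  H_1 ≅ Z,  H_2 = 0.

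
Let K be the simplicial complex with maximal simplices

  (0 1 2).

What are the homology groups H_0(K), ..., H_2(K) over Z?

H_0 ≅ Z,  H_1 = 0,  H_2 = 0.

Fix the vertex order 0 < 1 < 2 and write every simplex with vertices in increasing order. Then dim K = 2 and the simplices of K are:

  0-simplices (3): [0], [1], [2]
  1-simplices (3): [0,1], [0,2], [1,2]
  2-simplices (1): [0,1,2]

giving chain groups C_0 ≅ Z^3, C_1 ≅ Z^3, C_2 ≅ Z^1.

Boundary ∂_1: C_1 → C_0 sends each edge [p,q] (with p < q) to q − p.
This gives a 3×3 integer matrix of rank 2; reducing to Smith normal form yields diagonal entries (1,1).

The boundary map ∂_2: C_2 → C_1 acts by ∂[p,q,r] = [q,r] − [p,r] + [p,q]. For instance
  ∂[0,1,2] = [1,2] − [0,2] + [0,1].
The 3×1 boundary matrix has rank 1 and Smith normal form diag(1).

Reading off H_k = ker ∂_k / im ∂_{k+1}:

  H_0: rank C_0 − rank ∂_1 = 3 − 2 = 1, and the invariant factors of ∂_1 are all 1, so H_0 ≅ Z.
  H_1: rank ker ∂_1 − rank ∂_2 = (3 − 2) − 1 = 0, and the invariant factors of ∂_2 are all 1, so H_1 ≅ 0.
  H_2: rank ker ∂_2 − rank ∂_3 = (1 − 1) − 0 = 0, and there is no ∂_3, so H_2 ≅ 0.

(K is a triangulation of the 2-simplex.)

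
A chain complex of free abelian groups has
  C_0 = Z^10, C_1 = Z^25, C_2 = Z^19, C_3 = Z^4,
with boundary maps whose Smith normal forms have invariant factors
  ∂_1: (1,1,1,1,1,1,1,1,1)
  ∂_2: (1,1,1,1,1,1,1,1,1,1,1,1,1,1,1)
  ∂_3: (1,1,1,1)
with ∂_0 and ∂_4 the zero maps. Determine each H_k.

H_0: b_0 = 10 − 0 − 9 = 1; torsion from ∂_1 factors > 1: none. So H_0 ≅ Z.
H_1: b_1 = 25 − 9 − 15 = 1; torsion from ∂_2 factors > 1: none. So H_1 ≅ Z.
H_2: b_2 = 19 − 15 − 4 = 0; torsion from ∂_3 factors > 1: none. So H_2 ≅ 0.
H_3: b_3 = 4 − 4 − 0 = 0; torsion from ∂_4 factors > 1: none. So H_3 ≅ 0.

H_0 ≅ Z,  H_1 ≅ Z,  H_2 = 0,  H_3 = 0.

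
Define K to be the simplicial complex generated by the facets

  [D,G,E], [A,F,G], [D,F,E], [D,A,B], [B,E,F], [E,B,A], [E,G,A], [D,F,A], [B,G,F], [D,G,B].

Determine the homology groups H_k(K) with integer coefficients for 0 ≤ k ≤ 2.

We work with the vertex ordering A < B < D < E < F < G. The simplices of K, each written with vertices in increasing order, are:

  0-simplices (6): A, B, D, E, F, G
  1-simplices (15): AB, AD, AE, AF, AG, BD, BE, BF, BG, DE, DF, DG, EF, EG, FG
  2-simplices (10): ABD, ABE, ADF, AEG, AFG, BDG, BEF, BFG, DEF, DEG

so the chain groups are C_0 ≅ Z^6, C_1 ≅ Z^15, C_2 ≅ Z^10.

Boundary ∂_1: C_1 → C_0 maps an edge to its endpoints' difference, ∂[p,q] = q − p.
The 6×15 boundary matrix has rank 5 and Smith normal form diag(1,1,1,1,1).

∂_2: C_2 → C_1 acts by ∂[p,q,r] = [q,r] − [p,r] + [p,q]. For instance
  ∂ABD = BD − AD + AB,
  ∂ABE = BE − AE + AB.
As a 15×10 matrix over Z this has rank 10, with invariant factors (1,1,1,1,1,1,1,1,1,2).

Computing H_k = (kernel of ∂_k) / (image of ∂_{k+1}):

  H_0: rank C_0 − rank ∂_1 = 6 − 5 = 1, and the invariant factors of ∂_1 are all 1, so H_0 = Z.
  H_1: rank ker ∂_1 − rank ∂_2 = (15 − 5) − 10 = 0, and ∂_2 has invariant factor 2 > 1, so H_1 = Z/2.
  H_2: rank ker ∂_2 − rank ∂_3 = (10 − 10) − 0 = 0, and there is no ∂_3, so H_2 = 0.

As a check, the Euler characteristic is 6 − 15 + 10 = 1, which agrees with 1 − 0 + 0 = 1.

H_0 = Z,  H_1 = Z/2,  H_2 = 0.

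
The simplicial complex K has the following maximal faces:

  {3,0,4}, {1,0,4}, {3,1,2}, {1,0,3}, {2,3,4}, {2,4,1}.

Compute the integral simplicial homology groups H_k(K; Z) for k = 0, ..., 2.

Order the vertices as 0 < 1 < 2 < 3 < 4. Listing each simplex with vertices in this order, K has dimension 2 with simplices:

  0-simplices (5): [0], [1], [2], [3], [4]
  1-simplices (9): [0,1], [0,3], [0,4], [1,2], [1,3], [1,4], [2,3], [2,4], [3,4]
  2-simplices (6): [0,1,3], [0,1,4], [0,3,4], [1,2,3], [1,2,4], [2,3,4]

so the chain groups are C_0 ≅ Z^5, C_1 ≅ Z^9, C_2 ≅ Z^6.

Boundary ∂_1: C_1 → C_0 sends each edge [p,q] (with p < q) to q − p. For instance
  ∂[1,2] = [2] − [1].
The resulting 5×9 matrix has rank 4, and its Smith normal form has invariant factors (1,1,1,1).

The boundary map ∂_2: C_2 → C_1 acts by ∂[p,q,r] = [q,r] − [p,r] + [p,q]. For instance
  ∂[0,3,4] = [3,4] − [0,4] + [0,3],
  ∂[1,2,4] = [2,4] − [1,4] + [1,2].
The resulting 9×6 matrix has rank 5, and its Smith normal form has invariant factors (1,1,1,1,1).

Now H_k = ker ∂_k / im ∂_{k+1}, so:

  H_0: rank C_0 − rank ∂_1 = 5 − 4 = 1, and the invariant factors of ∂_1 are all 1, so H_0 ≅ Z.
  H_1: rank ker ∂_1 − rank ∂_2 = (9 − 4) − 5 = 0, and the invariant factors of ∂_2 are all 1, so H_1 ≅ 0.
  H_2: rank ker ∂_2 − rank ∂_3 = (6 − 5) − 0 = 1, and there is no ∂_3, so H_2 ≅ Z.

(K is a triangulation of the 2-sphere S^2.)

H_0 = Z,  H_1 = 0,  H_2 = Z.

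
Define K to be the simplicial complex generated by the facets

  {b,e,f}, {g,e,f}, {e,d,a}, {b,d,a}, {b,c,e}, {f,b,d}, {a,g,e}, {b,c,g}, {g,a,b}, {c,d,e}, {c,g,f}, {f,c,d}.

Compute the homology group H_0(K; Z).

H_0 = Z.

We work with the vertex ordering a < b < c < d < e < f < g. The simplices of K, each written with vertices in increasing order, are:

  0-simplices (7): a, b, c, d, e, f, g
  1-simplices (18): ab, ad, ae, ag, bc, bd, be, bf, bg, cd, ce, cf, cg, de, df, ef, eg, fg
  2-simplices (12): abd, abg, ade, aeg, bce, bcg, bdf, bef, cde, cdf, cfg, efg

so the chain groups are C_0 ≅ Z^7, C_1 ≅ Z^18, C_2 ≅ Z^12.

∂_1: C_1 → C_0 maps an edge to its endpoints' difference, ∂[p,q] = q − p. For instance
  ∂be = e − b.
The resulting 7×18 matrix has rank 6, and its Smith normal form has invariant factors (1,1,1,1,1,1).

Boundary ∂_2: C_2 → C_1 sends each 2-simplex [p,q,r] to [q,r] − [p,r] + [p,q]. For instance
  ∂cfg = fg − cg + cf,
  ∂abd = bd − ad + ab.
The 18×12 boundary matrix has rank 12 and Smith normal form diag(1,1,1,1,1,1,1,1,1,1,1,2).

Reading off H_k = ker ∂_k / im ∂_{k+1}:

  H_0: rank C_0 − rank ∂_1 = 7 − 6 = 1, and the invariant factors of ∂_1 are all 1, so H_0 = Z.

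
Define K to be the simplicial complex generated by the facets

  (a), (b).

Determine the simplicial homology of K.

H_0 = Z^2.

Take the total order a < b on the vertex set. Then K (dimension 0) consists of the simplices:

  0-simplices (2): a, b

Hence C_0 ≅ Z^2.

Computing H_k = (kernel of ∂_k) / (image of ∂_{k+1}):

  H_0: rank C_0 − rank ∂_1 = 2 − 0 = 2, and there is no ∂_1, so H_0 ≅ Z^2.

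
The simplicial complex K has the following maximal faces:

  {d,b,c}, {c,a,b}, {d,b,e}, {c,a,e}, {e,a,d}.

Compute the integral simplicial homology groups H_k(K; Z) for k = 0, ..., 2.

H_0 = Z,  H_1 = Z,  H_2 = 0.

We work with the vertex ordering a < b < c < d < e. The simplices of K, each written with vertices in increasing order, are:

  0-simplices (5): a, b, c, d, e
  1-simplices (10): ab, ac, ad, ae, bc, bd, be, cd, ce, de
  2-simplices (5): abc, ace, ade, bcd, bde

Hence C_0 ≅ Z^5, C_1 ≅ Z^10, C_2 ≅ Z^5.

The boundary map ∂_1: C_1 → C_0 maps an edge to its endpoints' difference, ∂[p,q] = q − p. For instance
  ∂bd = d − b.
The resulting 5×10 matrix has rank 4, and its Smith normal form has invariant factors (1,1,1,1).

The boundary map ∂_2: C_2 → C_1 maps a triangle to the signed sum of its edges. For instance
  ∂abc = bc − ac + ab,
  ∂bde = de − be + bd.
The 10×5 boundary matrix has rank 5 and Smith normal form diag(1,1,1,1,1).

Reading off H_k = ker ∂_k / im ∂_{k+1}:

  H_0: rank C_0 − rank ∂_1 = 5 − 4 = 1, and the invariant factors of ∂_1 are all 1, so H_0 ≅ Z.
  H_1: rank ker ∂_1 − rank ∂_2 = (10 − 4) − 5 = 1, and the invariant factors of ∂_2 are all 1, so H_1 ≅ Z.
  H_2: rank ker ∂_2 − rank ∂_3 = (5 − 5) − 0 = 0, and there is no ∂_3, so H_2 ≅ 0.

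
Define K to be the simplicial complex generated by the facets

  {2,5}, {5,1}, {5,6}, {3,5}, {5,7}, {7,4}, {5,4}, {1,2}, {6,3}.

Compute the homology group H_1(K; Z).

Order the vertices as 1 < 2 < 3 < 4 < 5 < 6 < 7. Listing each simplex with vertices in this order, K has dimension 1 with simplices:

  0-simplices (7): [1], [2], [3], [4], [5], [6], [7]
  1-simplices (9): [1,2], [1,5], [2,5], [3,5], [3,6], [4,5], [4,7], [5,6], [5,7]

so the chain groups are C_0 ≅ Z^7, C_1 ≅ Z^9.

Boundary ∂_1: C_1 → C_0 sends each edge [p,q] (with p < q) to q − p. For instance
  ∂[1,5] = [5] − [1].
The resulting 7×9 matrix has rank 6, and its Smith normal form has invariant factors (1,1,1,1,1,1).

From H_k ≅ ker(∂_k) / im(∂_{k+1}) we obtain:

  H_1: rank ker ∂_1 − rank ∂_2 = (9 − 6) − 0 = 3, and there is no ∂_2, so H_1 ≅ Z^3.

H_1 = Z^3.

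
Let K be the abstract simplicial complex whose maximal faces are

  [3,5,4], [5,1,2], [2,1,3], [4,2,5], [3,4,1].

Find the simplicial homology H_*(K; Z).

Take the total order 1 < 2 < 3 < 4 < 5 on the vertex set. Then K (dimension 2) consists of the simplices:

  0-simplices (5): [1], [2], [3], [4], [5]
  1-simplices (10): [1,2], [1,3], [1,4], [1,5], [2,3], [2,4], [2,5], [3,4], [3,5], [4,5]
  2-simplices (5): [1,2,3], [1,2,5], [1,3,4], [2,4,5], [3,4,5]

Hence C_0 ≅ Z^5, C_1 ≅ Z^10, C_2 ≅ Z^5.

Boundary ∂_1: C_1 → C_0 sends each edge [p,q] (with p < q) to q − p. For instance
  ∂[2,5] = [5] − [2].
As a 5×10 matrix over Z this has rank 4, with invariant factors (1,1,1,1).

∂_2: C_2 → C_1 sends each 2-simplex [p,q,r] to [q,r] − [p,r] + [p,q]. For instance
  ∂[3,4,5] = [4,5] − [3,5] + [3,4],
  ∂[1,2,3] = [2,3] − [1,3] + [1,2].
This gives a 10×5 integer matrix of rank 5; reducing to Smith normal form yields diagonal entries (1,1,1,1,1).

From H_k ≅ ker(∂_k) / im(∂_{k+1}) we obtain:

  H_0: rank C_0 − rank ∂_1 = 5 − 4 = 1, and the invariant factors of ∂_1 are all 1, so H_0 = Z.
  H_1: rank ker ∂_1 − rank ∂_2 = (10 − 4) − 5 = 1, and the invariant factors of ∂_2 are all 1, so H_1 = Z.
  H_2: rank ker ∂_2 − rank ∂_3 = (5 − 5) − 0 = 0, and there is no ∂_3, so H_2 = 0.

H_0 ≅ Z,  H_1 ≅ Z,  H_2 = 0.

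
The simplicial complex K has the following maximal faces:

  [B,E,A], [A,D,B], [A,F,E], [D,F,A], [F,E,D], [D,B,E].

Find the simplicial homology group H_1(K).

We work with the vertex ordering A < B < D < E < F. The simplices of K, each written with vertices in increasing order, are:

  0-simplices (5): A, B, D, E, F
  1-simplices (9): AB, AD, AE, AF, BD, BE, DE, DF, EF
  2-simplices (6): ABD, ABE, ADF, AEF, BDE, DEF

so the chain groups are C_0 ≅ Z^5, C_1 ≅ Z^9, C_2 ≅ Z^6.

The boundary map ∂_1: C_1 → C_0 is given by ∂[p,q] = [q] − [p].
As a 5×9 matrix over Z this has rank 4, with invariant factors (1,1,1,1).

The boundary map ∂_2: C_2 → C_1 maps a triangle to the signed sum of its edges. For instance
  ∂ABD = BD − AD + AB,
  ∂ADF = DF − AF + AD.
As a 9×6 matrix over Z this has rank 5, with invariant factors (1,1,1,1,1).

Reading off H_k = ker ∂_k / im ∂_{k+1}:

  H_1: rank ker ∂_1 − rank ∂_2 = (9 − 4) − 5 = 0, and the invariant factors of ∂_2 are all 1, so H_1 ≅ 0.

H_1 = 0.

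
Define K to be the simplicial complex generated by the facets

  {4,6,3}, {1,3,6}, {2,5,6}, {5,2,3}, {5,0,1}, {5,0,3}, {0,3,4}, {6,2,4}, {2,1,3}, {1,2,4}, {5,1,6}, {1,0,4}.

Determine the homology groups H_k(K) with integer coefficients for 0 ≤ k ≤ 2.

H_0 ≅ Z,  H_1 ≅ Z/2Z,  H_2 = 0.

We work with the vertex ordering 0 < 1 < 2 < 3 < 4 < 5 < 6. The simplices of K, each written with vertices in increasing order, are:

  0-simplices (7): [0], [1], [2], [3], [4], [5], [6]
  1-simplices (18): [0,1], [0,3], [0,4], [0,5], [1,2], [1,3], [1,4], [1,5], [1,6], [2,3], [2,4], [2,5], [2,6], [3,4], [3,5], [3,6], [4,6], [5,6]
  2-simplices (12): [0,1,4], [0,1,5], [0,3,4], [0,3,5], [1,2,3], [1,2,4], [1,3,6], [1,5,6], [2,3,5], [2,4,6], [2,5,6], [3,4,6]

giving chain groups C_0 ≅ Z^7, C_1 ≅ Z^18, C_2 ≅ Z^12.

The boundary map ∂_1: C_1 → C_0 maps an edge to its endpoints' difference, ∂[p,q] = q − p.
As a 7×18 matrix over Z this has rank 6, with invariant factors (1,1,1,1,1,1).

The boundary map ∂_2: C_2 → C_1 maps a triangle to the signed sum of its edges. For instance
  ∂[0,3,4] = [3,4] − [0,4] + [0,3],
  ∂[2,5,6] = [5,6] − [2,6] + [2,5].
This gives a 18×12 integer matrix of rank 12; reducing to Smith normal form yields diagonal entries (1,1,1,1,1,1,1,1,1,1,1,2).

Now H_k = ker ∂_k / im ∂_{k+1}, so:

  H_0: rank C_0 − rank ∂_1 = 7 − 6 = 1, and the invariant factors of ∂_1 are all 1, so H_0 ≅ Z.
  H_1: rank ker ∂_1 − rank ∂_2 = (18 − 6) − 12 = 0, and ∂_2 has invariant factor 2 > 1, so H_1 ≅ Z/2Z.
  H_2: rank ker ∂_2 − rank ∂_3 = (12 − 12) − 0 = 0, and there is no ∂_3, so H_2 ≅ 0.

(K is a triangulation of the real projective plane RP^2.)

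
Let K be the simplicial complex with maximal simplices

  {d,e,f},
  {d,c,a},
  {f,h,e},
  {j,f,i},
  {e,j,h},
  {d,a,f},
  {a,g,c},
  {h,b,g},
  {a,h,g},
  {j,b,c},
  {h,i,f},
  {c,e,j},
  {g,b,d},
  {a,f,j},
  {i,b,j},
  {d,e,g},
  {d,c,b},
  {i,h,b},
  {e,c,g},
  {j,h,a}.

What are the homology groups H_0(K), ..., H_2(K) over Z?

H_0 = Z,  H_1 = Z ⊕ Z/2,  H_2 = 0.

We work with the vertex ordering a < b < c < d < e < f < g < h < i < j. The simplices of K, each written with vertices in increasing order, are:

  0-simplices (10): a, b, c, d, e, f, g, h, i, j
  1-simplices (30): ac, ad, af, ag, ah, aj, bc, bd, bg, bh, bi, bj, cd, ce, cg, cj, de, df, dg, ef, eg, eh, ej, fh, fi, fj, gh, hi, hj, ij
  2-simplices (20): acd, acg, adf, afj, agh, ahj, bcd, bcj, bdg, bgh, bhi, bij, ceg, cej, def, deg, efh, ehj, fhi, fij

giving chain groups C_0 ≅ Z^10, C_1 ≅ Z^30, C_2 ≅ Z^20.

The boundary map ∂_1: C_1 → C_0 maps an edge to its endpoints' difference, ∂[p,q] = q − p. For instance
  ∂gh = h − g.
As a 10×30 matrix over Z this has rank 9, with invariant factors (1,1,1,1,1,1,1,1,1).

The boundary map ∂_2: C_2 → C_1 acts by ∂[p,q,r] = [q,r] − [p,r] + [p,q]. For instance
  ∂agh = gh − ah + ag,
  ∂deg = eg − dg + de.
This gives a 30×20 integer matrix of rank 20; reducing to Smith normal form yields diagonal entries (1,1,1,1,1,1,1,1,1,1,1,1,1,1,1,1,1,1,1,2).

From H_k ≅ ker(∂_k) / im(∂_{k+1}) we obtain:

  H_0: rank C_0 − rank ∂_1 = 10 − 9 = 1, and the invariant factors of ∂_1 are all 1, so H_0 ≅ Z.
  H_1: rank ker ∂_1 − rank ∂_2 = (30 − 9) − 20 = 1, and ∂_2 has invariant factor 2 > 1, so H_1 ≅ Z ⊕ Z/2.
  H_2: rank ker ∂_2 − rank ∂_3 = (20 − 20) − 0 = 0, and there is no ∂_3, so H_2 ≅ 0.

(K is a triangulation of the Klein bottle.)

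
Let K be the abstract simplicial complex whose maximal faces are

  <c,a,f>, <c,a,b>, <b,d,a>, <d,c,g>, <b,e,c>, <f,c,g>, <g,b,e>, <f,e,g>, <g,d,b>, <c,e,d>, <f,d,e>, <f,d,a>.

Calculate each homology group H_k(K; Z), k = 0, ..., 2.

H_0 = Z,  H_1 = Z_2,  H_2 = 0.

Order the vertices as a < b < c < d < e < f < g. Listing each simplex with vertices in this order, K has dimension 2 with simplices:

  0-simplices (7): a, b, c, d, e, f, g
  1-simplices (18): ab, ac, ad, af, bc, bd, be, bg, cd, ce, cf, cg, de, df, dg, ef, eg, fg
  2-simplices (12): abc, abd, acf, adf, bce, bdg, beg, cde, cdg, cfg, def, efg

Hence C_0 ≅ Z^7, C_1 ≅ Z^18, C_2 ≅ Z^12.

Boundary ∂_1: C_1 → C_0 is given by ∂[p,q] = [q] − [p].
As a 7×18 matrix over Z this has rank 6, with invariant factors (1,1,1,1,1,1).

Boundary ∂_2: C_2 → C_1 sends each 2-simplex [p,q,r] to [q,r] − [p,r] + [p,q]. For instance
  ∂acf = cf − af + ac,
  ∂cfg = fg − cg + cf.
The 18×12 boundary matrix has rank 12 and Smith normal form diag(1,1,1,1,1,1,1,1,1,1,1,2).

Now H_k = ker ∂_k / im ∂_{k+1}, so:

  H_0: rank C_0 − rank ∂_1 = 7 − 6 = 1, and the invariant factors of ∂_1 are all 1, so H_0 ≅ Z.
  H_1: rank ker ∂_1 − rank ∂_2 = (18 − 6) − 12 = 0, and ∂_2 has invariant factor 2 > 1, so H_1 ≅ Z_2.
  H_2: rank ker ∂_2 − rank ∂_3 = (12 − 12) − 0 = 0, and there is no ∂_3, so H_2 ≅ 0.

As a check, the Euler characteristic is 7 − 18 + 12 = 1, which agrees with 1 − 0 + 0 = 1.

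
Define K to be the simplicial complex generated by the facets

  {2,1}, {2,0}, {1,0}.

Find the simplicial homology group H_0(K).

K has 3 vertices, 3 edges.
rank ∂_0 = 0, rank ∂_1 = 2 ⇒ b_0 = 3 − 0 − 2 = 1; all invariant factors of ∂_1 are 1 so no torsion. So H_0 = Z.

H_0 ≅ Z.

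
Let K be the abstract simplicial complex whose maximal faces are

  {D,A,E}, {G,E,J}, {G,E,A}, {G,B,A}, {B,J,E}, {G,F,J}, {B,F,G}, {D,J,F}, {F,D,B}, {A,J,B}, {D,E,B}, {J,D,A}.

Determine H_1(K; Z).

H_1 = Z/2Z.

Take the total order A < B < D < E < F < G < J on the vertex set. Then K (dimension 2) consists of the simplices:

  0-simplices (7): A, B, D, E, F, G, J
  1-simplices (18): AB, AD, AE, AG, AJ, BD, BE, BF, BG, BJ, DE, DF, DJ, EG, EJ, FG, FJ, GJ
  2-simplices (12): ABG, ABJ, ADE, ADJ, AEG, BDE, BDF, BEJ, BFG, DFJ, EGJ, FGJ

Hence C_0 ≅ Z^7, C_1 ≅ Z^18, C_2 ≅ Z^12.

Boundary ∂_1: C_1 → C_0 sends each edge [p,q] (with p < q) to q − p.
As a 7×18 matrix over Z this has rank 6, with invariant factors (1,1,1,1,1,1).

The boundary map ∂_2: C_2 → C_1 acts by ∂[p,q,r] = [q,r] − [p,r] + [p,q]. For instance
  ∂ADE = DE − AE + AD,
  ∂ABG = BG − AG + AB.
The resulting 18×12 matrix has rank 12, and its Smith normal form has invariant factors (1,1,1,1,1,1,1,1,1,1,1,2).

From H_k ≅ ker(∂_k) / im(∂_{k+1}) we obtain:

  H_1: rank ker ∂_1 − rank ∂_2 = (18 − 6) − 12 = 0, and ∂_2 has invariant factor 2 > 1, so H_1 ≅ Z/2Z.

(K is a triangulation of the real projective plane RP^2.)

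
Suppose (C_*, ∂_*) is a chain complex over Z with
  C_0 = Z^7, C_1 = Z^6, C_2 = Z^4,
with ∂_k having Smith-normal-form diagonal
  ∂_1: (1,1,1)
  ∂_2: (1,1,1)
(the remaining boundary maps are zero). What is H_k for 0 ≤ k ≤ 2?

H_0: b_0 = 7 − 0 − 3 = 4; torsion from ∂_1 factors > 1: none. So H_0 ≅ Z^4.
H_1: b_1 = 6 − 3 − 3 = 0; torsion from ∂_2 factors > 1: none. So H_1 ≅ 0.
H_2: b_2 = 4 − 3 − 0 = 1; torsion from ∂_3 factors > 1: none. So H_2 ≅ Z.

H_0 ≅ Z^4,  H_1 = 0,  H_2 ≅ Z.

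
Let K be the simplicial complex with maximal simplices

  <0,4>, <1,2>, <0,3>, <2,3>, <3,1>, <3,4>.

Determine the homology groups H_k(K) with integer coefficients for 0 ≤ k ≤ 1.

Take the total order 0 < 1 < 2 < 3 < 4 on the vertex set. Then K (dimension 1) consists of the simplices:

  0-simplices (5): [0], [1], [2], [3], [4]
  1-simplices (6): [0,3], [0,4], [1,2], [1,3], [2,3], [3,4]

so the chain groups are C_0 ≅ Z^5, C_1 ≅ Z^6.

∂_1: C_1 → C_0 is given by ∂[p,q] = [q] − [p]. For instance
  ∂[2,3] = [3] − [2].
This gives a 5×6 integer matrix of rank 4; reducing to Smith normal form yields diagonal entries (1,1,1,1).

Reading off H_k = ker ∂_k / im ∂_{k+1}:

  H_0: rank C_0 − rank ∂_1 = 5 − 4 = 1, and the invariant factors of ∂_1 are all 1, so H_0 = Z.
  H_1: rank ker ∂_1 − rank ∂_2 = (6 − 4) − 0 = 2, and there is no ∂_2, so H_1 = Z^2.

As a check, the Euler characteristic is 5 − 6 = -1, which agrees with 1 − 2 = -1.
(K is a triangulation of a wedge of 2 circles.)

H_0 ≅ Z,  H_1 ≅ Z^2.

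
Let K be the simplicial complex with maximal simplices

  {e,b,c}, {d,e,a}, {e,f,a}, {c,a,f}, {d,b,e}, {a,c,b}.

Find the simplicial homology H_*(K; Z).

K has 6 vertices, 12 edges, 6 triangles.
rank ∂_0 = 0, rank ∂_1 = 5 ⇒ b_0 = 6 − 0 − 5 = 1; all invariant factors of ∂_1 are 1 so no torsion. So H_0 ≅ Z.
rank ∂_1 = 5, rank ∂_2 = 6 ⇒ b_1 = 12 − 5 − 6 = 1; all invariant factors of ∂_2 are 1 so no torsion. So H_1 ≅ Z.
rank ∂_2 = 6, rank ∂_3 = 0 ⇒ b_2 = 6 − 6 − 0 = 0. So H_2 ≅ 0.

H_0 ≅ Z,  H_1 ≅ Z,  H_2 = 0.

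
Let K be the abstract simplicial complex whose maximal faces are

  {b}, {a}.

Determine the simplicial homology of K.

K has 2 vertices.
rank ∂_0 = 0, rank ∂_1 = 0 ⇒ b_0 = 2 − 0 − 0 = 2. So H_0 = Z^2.

H_0 = Z^2.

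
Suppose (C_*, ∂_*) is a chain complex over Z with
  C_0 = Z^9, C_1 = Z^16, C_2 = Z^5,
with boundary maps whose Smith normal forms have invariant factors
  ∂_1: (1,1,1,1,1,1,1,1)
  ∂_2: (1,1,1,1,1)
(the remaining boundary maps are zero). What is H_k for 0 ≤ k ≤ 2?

H_0 = Z,  H_1 = Z^3,  H_2 = 0.

H_0: b_0 = 9 − 0 − 8 = 1; torsion from ∂_1 factors > 1: none. So H_0 = Z.
H_1: b_1 = 16 − 8 − 5 = 3; torsion from ∂_2 factors > 1: none. So H_1 = Z^3.
H_2: b_2 = 5 − 5 − 0 = 0; torsion from ∂_3 factors > 1: none. So H_2 = 0.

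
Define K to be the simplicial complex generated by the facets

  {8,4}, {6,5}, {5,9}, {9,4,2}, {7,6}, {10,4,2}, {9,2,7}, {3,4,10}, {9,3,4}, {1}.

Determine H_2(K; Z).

H_2 = 0.

Take the total order 1 < 2 < 3 < 4 < 5 < 6 < 7 < 8 < 9 < 10 on the vertex set. Then K (dimension 2) consists of the simplices:

  0-simplices (10): [1], [2], [3], [4], [5], [6], [7], [8], [9], [10]
  1-simplices (14): [2,4], [2,7], [2,9], [2,10], [3,4], [3,9], [3,10], [4,8], [4,9], [4,10], [5,6], [5,9], [6,7], [7,9]
  2-simplices (5): [2,4,9], [2,4,10], [2,7,9], [3,4,9], [3,4,10]

so the chain groups are C_0 ≅ Z^10, C_1 ≅ Z^14, C_2 ≅ Z^5.

∂_1: C_1 → C_0 maps an edge to its endpoints' difference, ∂[p,q] = q − p. For instance
  ∂[6,7] = [7] − [6].
The resulting 10×14 matrix has rank 8, and its Smith normal form has invariant factors (1,1,1,1,1,1,1,1).

The boundary map ∂_2: C_2 → C_1 sends each 2-simplex [p,q,r] to [q,r] − [p,r] + [p,q]. For instance
  ∂[2,4,9] = [4,9] − [2,9] + [2,4],
  ∂[3,4,10] = [4,10] − [3,10] + [3,4].
The resulting 14×5 matrix has rank 5, and its Smith normal form has invariant factors (1,1,1,1,1).

From H_k ≅ ker(∂_k) / im(∂_{k+1}) we obtain:

  H_2: rank ker ∂_2 − rank ∂_3 = (5 − 5) − 0 = 0, and there is no ∂_3, so H_2 ≅ 0.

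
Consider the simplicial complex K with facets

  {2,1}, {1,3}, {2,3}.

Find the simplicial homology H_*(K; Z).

H_0 ≅ Z,  H_1 ≅ Z.

Order the vertices as 1 < 2 < 3. Listing each simplex with vertices in this order, K has dimension 1 with simplices:

  0-simplices (3): [1], [2], [3]
  1-simplices (3): [1,2], [1,3], [2,3]

giving chain groups C_0 ≅ Z^3, C_1 ≅ Z^3.

The boundary map ∂_1: C_1 → C_0 is given by ∂[p,q] = [q] − [p].
As a 3×3 matrix over Z this has rank 2, with invariant factors (1,1).

From H_k ≅ ker(∂_k) / im(∂_{k+1}) we obtain:

  H_0: rank C_0 − rank ∂_1 = 3 − 2 = 1, and the invariant factors of ∂_1 are all 1, so H_0 ≅ Z.
  H_1: rank ker ∂_1 − rank ∂_2 = (3 − 2) − 0 = 1, and there is no ∂_2, so H_1 ≅ Z.

(K is a triangulation of the circle S^1.)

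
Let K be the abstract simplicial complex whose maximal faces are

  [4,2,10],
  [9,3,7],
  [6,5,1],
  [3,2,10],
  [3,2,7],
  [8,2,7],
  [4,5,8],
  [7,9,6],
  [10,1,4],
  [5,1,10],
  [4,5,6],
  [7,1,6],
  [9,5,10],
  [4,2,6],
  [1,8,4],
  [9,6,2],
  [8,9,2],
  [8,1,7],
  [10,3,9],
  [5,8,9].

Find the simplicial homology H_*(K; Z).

We work with the vertex ordering 1 < 2 < 3 < 4 < 5 < 6 < 7 < 8 < 9 < 10. The simplices of K, each written with vertices in increasing order, are:

  0-simplices (10): [1], [2], [3], [4], [5], [6], [7], [8], [9], [10]
  1-simplices (30): (30 of them)
  2-simplices (20): (20 of them)

so the chain groups are C_0 ≅ Z^10, C_1 ≅ Z^30, C_2 ≅ Z^20.

The boundary map ∂_1: C_1 → C_0 maps an edge to its endpoints' difference, ∂[p,q] = q − p.
The resulting 10×30 matrix has rank 9, and its Smith normal form has invariant factors (1,1,1,1,1,1,1,1,1).

∂_2: C_2 → C_1 sends each 2-simplex [p,q,r] to [q,r] − [p,r] + [p,q]. For instance
  ∂[1,6,7] = [6,7] − [1,7] + [1,6],
  ∂[1,5,6] = [5,6] − [1,6] + [1,5].
As a 30×20 matrix over Z this has rank 20, with invariant factors (1,1,1,1,1,1,1,1,1,1,1,1,1,1,1,1,1,1,1,2).

Computing H_k = (kernel of ∂_k) / (image of ∂_{k+1}):

  H_0: rank C_0 − rank ∂_1 = 10 − 9 = 1, and the invariant factors of ∂_1 are all 1, so H_0 ≅ Z.
  H_1: rank ker ∂_1 − rank ∂_2 = (30 − 9) − 20 = 1, and ∂_2 has invariant factor 2 > 1, so H_1 ≅ Z ⊕ Z/2Z.
  H_2: rank ker ∂_2 − rank ∂_3 = (20 − 20) − 0 = 0, and there is no ∂_3, so H_2 ≅ 0.

H_0 = Z,  H_1 = Z ⊕ Z/2Z,  H_2 = 0.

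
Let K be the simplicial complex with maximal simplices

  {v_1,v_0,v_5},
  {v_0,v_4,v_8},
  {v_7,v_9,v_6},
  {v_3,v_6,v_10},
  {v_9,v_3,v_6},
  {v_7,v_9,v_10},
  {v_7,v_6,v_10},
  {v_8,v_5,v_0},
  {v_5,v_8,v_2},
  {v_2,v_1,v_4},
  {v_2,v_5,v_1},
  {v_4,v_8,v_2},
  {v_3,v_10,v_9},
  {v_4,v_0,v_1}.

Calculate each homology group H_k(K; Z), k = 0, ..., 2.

H_0 ≅ Z^2,  H_1 = 0,  H_2 ≅ Z^2.

Fix the vertex order v_0 < v_1 < v_2 < v_3 < v_4 < v_5 < v_6 < v_7 < v_8 < v_9 < v_10 and write every simplex with vertices in increasing order. Then dim K = 2 and the simplices of K are:

  0-simplices (11): [v_0], [v_1], [v_2], [v_3], [v_4], [v_5], [v_6], [v_7], [v_8], [v_9], [v_10]
  1-simplices (21): (21 of them)
  2-simplices (14): (14 of them)

so the chain groups are C_0 ≅ Z^11, C_1 ≅ Z^21, C_2 ≅ Z^14.

Boundary ∂_1: C_1 → C_0 is given by ∂[p,q] = [q] − [p]. For instance
  ∂[v_1,v_5] = [v_5] − [v_1].
The resulting 11×21 matrix has rank 9, and its Smith normal form has invariant factors (1,1,1,1,1,1,1,1,1).

The boundary map ∂_2: C_2 → C_1 sends each 2-simplex [p,q,r] to [q,r] − [p,r] + [p,q]. For instance
  ∂[v_1,v_2,v_4] = [v_2,v_4] − [v_1,v_4] + [v_1,v_2],
  ∂[v_3,v_6,v_10] = [v_6,v_10] − [v_3,v_10] + [v_3,v_6].
As a 21×14 matrix over Z this has rank 12, with invariant factors (1,1,1,1,1,1,1,1,1,1,1,1).

Now H_k = ker ∂_k / im ∂_{k+1}, so:

  H_0: rank C_0 − rank ∂_1 = 11 − 9 = 2, and the invariant factors of ∂_1 are all 1, so H_0 ≅ Z^2.
  H_1: rank ker ∂_1 − rank ∂_2 = (21 − 9) − 12 = 0, and the invariant factors of ∂_2 are all 1, so H_1 ≅ 0.
  H_2: rank ker ∂_2 − rank ∂_3 = (14 − 12) − 0 = 2, and there is no ∂_3, so H_2 ≅ Z^2.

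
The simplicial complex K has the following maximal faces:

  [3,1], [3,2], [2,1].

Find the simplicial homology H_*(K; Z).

Take the total order 1 < 2 < 3 on the vertex set. Then K (dimension 1) consists of the simplices:

  0-simplices (3): [1], [2], [3]
  1-simplices (3): [1,2], [1,3], [2,3]

giving chain groups C_0 ≅ Z^3, C_1 ≅ Z^3.

Boundary ∂_1: C_1 → C_0 maps an edge to its endpoints' difference, ∂[p,q] = q − p.
As a 3×3 matrix over Z this has rank 2, with invariant factors (1,1).

Computing H_k = (kernel of ∂_k) / (image of ∂_{k+1}):

  H_0: rank C_0 − rank ∂_1 = 3 − 2 = 1, and the invariant factors of ∂_1 are all 1, so H_0 ≅ Z.
  H_1: rank ker ∂_1 − rank ∂_2 = (3 − 2) − 0 = 1, and there is no ∂_2, so H_1 ≅ Z.

As a check, the Euler characteristic is 3 − 3 = 0, which agrees with 1 − 1 = 0.

H_0 ≅ Z,  H_1 ≅ Z.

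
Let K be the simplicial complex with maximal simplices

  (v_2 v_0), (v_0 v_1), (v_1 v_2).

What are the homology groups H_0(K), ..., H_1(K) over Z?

H_0 = Z,  H_1 = Z.

Fix the vertex order v_0 < v_1 < v_2 and write every simplex with vertices in increasing order. Then dim K = 1 and the simplices of K are:

  0-simplices (3): [v_0], [v_1], [v_2]
  1-simplices (3): [v_0,v_1], [v_0,v_2], [v_1,v_2]

so the chain groups are C_0 ≅ Z^3, C_1 ≅ Z^3.

∂_1: C_1 → C_0 maps an edge to its endpoints' difference, ∂[p,q] = q − p.
As a 3×3 matrix over Z this has rank 2, with invariant factors (1,1).

Now H_k = ker ∂_k / im ∂_{k+1}, so:

  H_0: rank C_0 − rank ∂_1 = 3 − 2 = 1, and the invariant factors of ∂_1 are all 1, so H_0 = Z.
  H_1: rank ker ∂_1 − rank ∂_2 = (3 − 2) − 0 = 1, and there is no ∂_2, so H_1 = Z.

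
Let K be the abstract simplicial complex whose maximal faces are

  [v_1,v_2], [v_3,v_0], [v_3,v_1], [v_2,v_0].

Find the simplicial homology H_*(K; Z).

H_0 ≅ Z,  H_1 ≅ Z.

Fix the vertex order v_0 < v_1 < v_2 < v_3 and write every simplex with vertices in increasing order. Then dim K = 1 and the simplices of K are:

  0-simplices (4): [v_0], [v_1], [v_2], [v_3]
  1-simplices (4): [v_0,v_2], [v_0,v_3], [v_1,v_2], [v_1,v_3]

so the chain groups are C_0 ≅ Z^4, C_1 ≅ Z^4.

Boundary ∂_1: C_1 → C_0 maps an edge to its endpoints' difference, ∂[p,q] = q − p. For instance
  ∂[v_0,v_2] = [v_2] − [v_0].
As a 4×4 matrix over Z this has rank 3, with invariant factors (1,1,1).

Computing H_k = (kernel of ∂_k) / (image of ∂_{k+1}):

  H_0: rank C_0 − rank ∂_1 = 4 − 3 = 1, and the invariant factors of ∂_1 are all 1, so H_0 = Z.
  H_1: rank ker ∂_1 − rank ∂_2 = (4 − 3) − 0 = 1, and there is no ∂_2, so H_1 = Z.

As a check, the Euler characteristic is 4 − 4 = 0, which agrees with 1 − 1 = 0.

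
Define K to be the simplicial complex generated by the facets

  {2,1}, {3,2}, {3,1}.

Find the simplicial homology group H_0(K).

Order the vertices as 1 < 2 < 3. Listing each simplex with vertices in this order, K has dimension 1 with simplices:

  0-simplices (3): [1], [2], [3]
  1-simplices (3): [1,2], [1,3], [2,3]

giving chain groups C_0 ≅ Z^3, C_1 ≅ Z^3.

∂_1: C_1 → C_0 is given by ∂[p,q] = [q] − [p]. For instance
  ∂[1,3] = [3] − [1].
This gives a 3×3 integer matrix of rank 2; reducing to Smith normal form yields diagonal entries (1,1).

Now H_k = ker ∂_k / im ∂_{k+1}, so:

  H_0: rank C_0 − rank ∂_1 = 3 − 2 = 1, and the invariant factors of ∂_1 are all 1, so H_0 ≅ Z.

H_0 ≅ Z.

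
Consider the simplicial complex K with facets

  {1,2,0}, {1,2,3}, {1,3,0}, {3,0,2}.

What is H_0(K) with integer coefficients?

H_0 ≅ Z.

Order the vertices as 0 < 1 < 2 < 3. Listing each simplex with vertices in this order, K has dimension 2 with simplices:

  0-simplices (4): [0], [1], [2], [3]
  1-simplices (6): [0,1], [0,2], [0,3], [1,2], [1,3], [2,3]
  2-simplices (4): [0,1,2], [0,1,3], [0,2,3], [1,2,3]

giving chain groups C_0 ≅ Z^4, C_1 ≅ Z^6, C_2 ≅ Z^4.

The boundary map ∂_1: C_1 → C_0 is given by ∂[p,q] = [q] − [p].
The 4×6 boundary matrix has rank 3 and Smith normal form diag(1,1,1).

The boundary map ∂_2: C_2 → C_1 maps a triangle to the signed sum of its edges. For instance
  ∂[0,2,3] = [2,3] − [0,3] + [0,2],
  ∂[0,1,2] = [1,2] − [0,2] + [0,1].
The 6×4 boundary matrix has rank 3 and Smith normal form diag(1,1,1).

Reading off H_k = ker ∂_k / im ∂_{k+1}:

  H_0: rank C_0 − rank ∂_1 = 4 − 3 = 1, and the invariant factors of ∂_1 are all 1, so H_0 = Z.

(K is a triangulation of the 2-sphere S^2.)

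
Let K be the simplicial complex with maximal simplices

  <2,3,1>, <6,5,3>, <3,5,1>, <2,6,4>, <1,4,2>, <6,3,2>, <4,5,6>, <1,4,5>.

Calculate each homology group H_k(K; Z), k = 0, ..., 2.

H_0 = Z,  H_1 = 0,  H_2 = Z.

Fix the vertex order 1 < 2 < 3 < 4 < 5 < 6 and write every simplex with vertices in increasing order. Then dim K = 2 and the simplices of K are:

  0-simplices (6): [1], [2], [3], [4], [5], [6]
  1-simplices (12): [1,2], [1,3], [1,4], [1,5], [2,3], [2,4], [2,6], [3,5], [3,6], [4,5], [4,6], [5,6]
  2-simplices (8): [1,2,3], [1,2,4], [1,3,5], [1,4,5], [2,3,6], [2,4,6], [3,5,6], [4,5,6]

giving chain groups C_0 ≅ Z^6, C_1 ≅ Z^12, C_2 ≅ Z^8.

The boundary map ∂_1: C_1 → C_0 is given by ∂[p,q] = [q] − [p].
The 6×12 boundary matrix has rank 5 and Smith normal form diag(1,1,1,1,1).

∂_2: C_2 → C_1 maps a triangle to the signed sum of its edges. For instance
  ∂[2,4,6] = [4,6] − [2,6] + [2,4],
  ∂[1,2,4] = [2,4] − [1,4] + [1,2].
The resulting 12×8 matrix has rank 7, and its Smith normal form has invariant factors (1,1,1,1,1,1,1).

From H_k ≅ ker(∂_k) / im(∂_{k+1}) we obtain:

  H_0: rank C_0 − rank ∂_1 = 6 − 5 = 1, and the invariant factors of ∂_1 are all 1, so H_0 = Z.
  H_1: rank ker ∂_1 − rank ∂_2 = (12 − 5) − 7 = 0, and the invariant factors of ∂_2 are all 1, so H_1 = 0.
  H_2: rank ker ∂_2 − rank ∂_3 = (8 − 7) − 0 = 1, and there is no ∂_3, so H_2 = Z.

As a check, the Euler characteristic is 6 − 12 + 8 = 2, which agrees with 1 − 0 + 1 = 2.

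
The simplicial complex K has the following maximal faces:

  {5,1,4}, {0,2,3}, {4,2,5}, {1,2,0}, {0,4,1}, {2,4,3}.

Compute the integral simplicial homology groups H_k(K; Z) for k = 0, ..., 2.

Order the vertices as 0 < 1 < 2 < 3 < 4 < 5. Listing each simplex with vertices in this order, K has dimension 2 with simplices:

  0-simplices (6): [0], [1], [2], [3], [4], [5]
  1-simplices (12): [0,1], [0,2], [0,3], [0,4], [1,2], [1,4], [1,5], [2,3], [2,4], [2,5], [3,4], [4,5]
  2-simplices (6): [0,1,2], [0,1,4], [0,2,3], [1,4,5], [2,3,4], [2,4,5]

so the chain groups are C_0 ≅ Z^6, C_1 ≅ Z^12, C_2 ≅ Z^6.

The boundary map ∂_1: C_1 → C_0 maps an edge to its endpoints' difference, ∂[p,q] = q − p. For instance
  ∂[0,3] = [3] − [0].
As a 6×12 matrix over Z this has rank 5, with invariant factors (1,1,1,1,1).

The boundary map ∂_2: C_2 → C_1 acts by ∂[p,q,r] = [q,r] − [p,r] + [p,q]. For instance
  ∂[2,4,5] = [4,5] − [2,5] + [2,4],
  ∂[1,4,5] = [4,5] − [1,5] + [1,4].
The 12×6 boundary matrix has rank 6 and Smith normal form diag(1,1,1,1,1,1).

From H_k ≅ ker(∂_k) / im(∂_{k+1}) we obtain:

  H_0: rank C_0 − rank ∂_1 = 6 − 5 = 1, and the invariant factors of ∂_1 are all 1, so H_0 = Z.
  H_1: rank ker ∂_1 − rank ∂_2 = (12 − 5) − 6 = 1, and the invariant factors of ∂_2 are all 1, so H_1 = Z.
  H_2: rank ker ∂_2 − rank ∂_3 = (6 − 6) − 0 = 0, and there is no ∂_3, so H_2 = 0.

H_0 = Z,  H_1 = Z,  H_2 = 0.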